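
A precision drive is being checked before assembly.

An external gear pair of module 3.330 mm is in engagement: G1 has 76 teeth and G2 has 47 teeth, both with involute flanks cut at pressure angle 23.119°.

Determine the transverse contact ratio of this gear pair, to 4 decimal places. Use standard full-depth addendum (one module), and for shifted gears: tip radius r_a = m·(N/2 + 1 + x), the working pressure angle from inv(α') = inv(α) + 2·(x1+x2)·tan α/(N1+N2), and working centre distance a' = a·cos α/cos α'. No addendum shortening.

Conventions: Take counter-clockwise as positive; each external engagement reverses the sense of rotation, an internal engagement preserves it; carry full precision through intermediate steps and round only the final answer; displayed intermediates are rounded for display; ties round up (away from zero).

recognized (one external pair, fixed centres): single-mesh tooth geometry, m = 3.330, N1 = 76, N2 = 47
base radii: r_b1 = 116.377743, r_b2 = 71.970446
tip radii: r_a1 = 129.870000, r_a2 = 81.585000
no profile shift: α' = α, a' = a
action lengths: √(r_a1²−r_b1²) = 57.640593, √(r_a2²−r_b2²) = 38.423523
base pitch p_b = π·m·cos α = 9.621354
CR = (57.640593 + 38.423523 − 204.795000·sin 23.11900°)/9.621354 = 1.626899
contact ratio ≈ 1.6269

1.6269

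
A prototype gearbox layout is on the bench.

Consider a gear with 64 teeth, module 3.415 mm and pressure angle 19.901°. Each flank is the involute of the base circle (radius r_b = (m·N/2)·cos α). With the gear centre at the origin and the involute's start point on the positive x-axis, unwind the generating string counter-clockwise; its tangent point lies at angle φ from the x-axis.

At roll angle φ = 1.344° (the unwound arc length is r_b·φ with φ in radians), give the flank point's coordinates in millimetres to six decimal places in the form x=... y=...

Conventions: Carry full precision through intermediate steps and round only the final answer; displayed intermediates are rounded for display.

class = single-mesh tooth geometry [base-circle involute, m = 3.415, 64T]
pitch radius r_p = m·N/2 = 3.415·64/2 = 109.280000
base radius r_b = r_p·cos α = 109.280000·cos 19.901° = 102.754037
roll angle φ = 1.344° = 0.02345723 rad
x = r_b·(cos φ + φ·sin φ) = 102.782303
y = r_b·(sin φ − φ·cos φ) = 0.000442

x=102.782303 y=0.000442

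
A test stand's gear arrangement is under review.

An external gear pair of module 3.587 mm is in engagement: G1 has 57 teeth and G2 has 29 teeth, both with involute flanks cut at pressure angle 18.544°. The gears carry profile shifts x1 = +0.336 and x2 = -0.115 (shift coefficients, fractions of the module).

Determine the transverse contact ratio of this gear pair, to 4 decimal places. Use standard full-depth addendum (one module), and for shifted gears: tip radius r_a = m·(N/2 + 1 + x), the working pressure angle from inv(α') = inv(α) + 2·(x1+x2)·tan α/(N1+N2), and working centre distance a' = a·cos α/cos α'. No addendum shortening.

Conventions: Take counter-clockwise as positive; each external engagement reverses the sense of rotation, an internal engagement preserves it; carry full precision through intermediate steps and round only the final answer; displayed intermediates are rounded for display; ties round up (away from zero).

1.7524

topology: single-mesh involute geometry — m = 3.587, 57T/29T pair
base radii: r_b1 = 96.921714, r_b2 = 49.311047
tip radii: r_a1 = 107.021732, r_a2 = 55.185995
inv(α') = inv(18.544°) + 2·(+0.336-0.115)·tan α/(57+29) = 0.01351966  ⇒  α' = 19.38055°
a' = a·cos α / cos α' = 154.2410·cos 18.544°/cos 19.38055° = 155.016726
action lengths: √(r_a1²−r_b1²) = 45.385377, √(r_a2²−r_b2²) = 24.777301
base pitch p_b = π·m·cos α = 10.683809
CR = (45.385377 + 24.777301 − 155.016726·sin 19.38055°)/10.683809 = 1.752352
contact ratio ≈ 1.7524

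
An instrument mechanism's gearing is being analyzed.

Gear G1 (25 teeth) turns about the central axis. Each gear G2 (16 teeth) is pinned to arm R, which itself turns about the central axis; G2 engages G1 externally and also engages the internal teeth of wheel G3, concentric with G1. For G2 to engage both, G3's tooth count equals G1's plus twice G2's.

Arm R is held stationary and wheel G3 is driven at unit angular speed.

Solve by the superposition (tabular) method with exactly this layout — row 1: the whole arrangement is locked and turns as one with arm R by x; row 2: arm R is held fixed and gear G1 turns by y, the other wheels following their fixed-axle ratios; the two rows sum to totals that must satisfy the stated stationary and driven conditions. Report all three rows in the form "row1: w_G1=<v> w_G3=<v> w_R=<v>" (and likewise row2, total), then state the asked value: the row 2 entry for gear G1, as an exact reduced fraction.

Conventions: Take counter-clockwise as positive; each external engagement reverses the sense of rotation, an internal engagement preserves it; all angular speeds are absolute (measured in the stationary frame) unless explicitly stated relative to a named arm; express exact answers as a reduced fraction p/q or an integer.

class = planetary set [G3 = 25+2·16 = 57; Willis about the carrier]
row 1: whole set turns with the arm by x
superposition row 2 [arm held]: sun y, ring −(25/57)·y, arm 0
boundary: total ω_arm = x = 0 and total ω_ring = x − (25/57)·y = 1  ⇒  y = -57/25, x = 0
row 2 ring = −(25/57)·(-57/25) = 1
totals (row 1 + row 2): sun 0 + (-57/25) = -57/25, ring 0 + 1 = 1, arm 0 + 0 = 0
asked cell (row2, sun) = -57/25

row1: w_G1=0 w_G3=0 w_R=0
row2: w_G1=-57/25 w_G3=1 w_R=0
total: w_G1=-57/25 w_G3=1 w_R=0
asked value: -57/25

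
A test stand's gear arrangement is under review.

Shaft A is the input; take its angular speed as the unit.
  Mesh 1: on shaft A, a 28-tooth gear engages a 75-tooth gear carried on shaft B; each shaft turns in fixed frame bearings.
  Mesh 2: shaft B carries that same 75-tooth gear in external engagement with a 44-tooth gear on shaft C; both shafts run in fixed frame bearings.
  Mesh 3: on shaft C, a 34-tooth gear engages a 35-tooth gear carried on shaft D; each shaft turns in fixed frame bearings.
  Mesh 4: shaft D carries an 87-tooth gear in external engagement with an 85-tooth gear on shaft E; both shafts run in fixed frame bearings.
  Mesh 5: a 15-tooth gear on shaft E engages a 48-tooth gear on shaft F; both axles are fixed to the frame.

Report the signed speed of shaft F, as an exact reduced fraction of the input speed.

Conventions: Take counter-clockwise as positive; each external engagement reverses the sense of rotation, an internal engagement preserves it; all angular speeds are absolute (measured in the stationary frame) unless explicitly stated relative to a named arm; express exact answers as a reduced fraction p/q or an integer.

-87/440

5-mesh fixed-axis compound train (all bearings frame-fixed)
mesh 1 [28T→75T]: |ω|/ω_in = 1×28/75 = 28/75, sense flips to −
mesh 2 [75T→44T]: |ω|/ω_in = (28/75)×75/44 = 7/11, sense flips to +
mesh 3 [34T→35T]: |ω|/ω_in = (7/11)×34/35 = 34/55, sense flips to −
mesh 4 [87T→85T]: |ω|/ω_in = (34/55)×87/85 = 174/275, sense flips to +
mesh 5 [15T→48T]: |ω|/ω_in = (174/275)×15/48 = 87/440, sense flips to −
signed output speed (× input speed) = -87/440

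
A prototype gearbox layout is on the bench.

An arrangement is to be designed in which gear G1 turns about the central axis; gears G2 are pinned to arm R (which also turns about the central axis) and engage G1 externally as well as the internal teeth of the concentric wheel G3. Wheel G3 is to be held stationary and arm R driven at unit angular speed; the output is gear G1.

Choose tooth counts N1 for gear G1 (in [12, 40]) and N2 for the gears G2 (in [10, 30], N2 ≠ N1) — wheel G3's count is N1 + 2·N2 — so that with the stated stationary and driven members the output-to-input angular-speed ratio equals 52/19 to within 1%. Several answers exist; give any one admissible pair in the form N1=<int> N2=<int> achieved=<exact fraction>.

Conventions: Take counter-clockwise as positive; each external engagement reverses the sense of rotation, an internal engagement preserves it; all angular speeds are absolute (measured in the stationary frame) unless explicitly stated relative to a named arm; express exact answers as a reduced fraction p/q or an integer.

N1=38 N2=14 achieved=52/19

topology: planetary set — design target 52/19, arm = carrier (Willis)
Willis with ω_ring = 0: ω_sun/ω_arm = (N1+N3)/N1; set equal to 52/19  ⇒  N3/N1 = 52/19 − 1 = 33/19
N3 = N1 + 2·N2  ⇒  N2/N1 = (N3/N1 − 1)/2 = (33/19 − 1)/2 = 7/19
smallest multiple with N1 ≥ 12 and N2 ≥ 10: k = 2  ⇒  N1 = 2·19 = 38, N2 = 2·7 = 14 (N1 ≤ 40, N2 ≤ 30, N2 ≠ N1 ✓), N3 = 38 + 2·14 = 66
check: (N1+N3)/N1 with N1 = 38, N3 = 66 gives 52/19; |achieved − target| = 0 ≤ 13/475 ✓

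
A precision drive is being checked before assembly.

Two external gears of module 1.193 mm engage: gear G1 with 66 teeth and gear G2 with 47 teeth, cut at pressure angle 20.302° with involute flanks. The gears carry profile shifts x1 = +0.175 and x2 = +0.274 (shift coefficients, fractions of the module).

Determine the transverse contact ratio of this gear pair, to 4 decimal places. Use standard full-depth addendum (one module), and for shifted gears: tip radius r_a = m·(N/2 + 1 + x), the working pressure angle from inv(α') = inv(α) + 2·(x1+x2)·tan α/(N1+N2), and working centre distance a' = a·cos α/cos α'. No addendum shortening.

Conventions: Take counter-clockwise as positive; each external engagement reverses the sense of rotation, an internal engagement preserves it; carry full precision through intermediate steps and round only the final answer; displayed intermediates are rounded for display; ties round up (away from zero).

1.6888

topology: single-mesh involute geometry — m = 1.193, 66T/47T pair
base radii: r_b1 = 36.923273, r_b2 = 26.293846
tip radii: r_a1 = 40.770775, r_a2 = 29.555382
inv(α') = inv(20.302°) + 2·(+0.175+0.274)·tan α/(66+47) = 0.01855414  ⇒  α' = 21.45909°
a' = a·cos α / cos α' = 67.4045·cos 20.302°/cos 21.45909° = 67.925803
action lengths: √(r_a1²−r_b1²) = 17.289535, √(r_a2²−r_b2²) = 13.496454
base pitch p_b = π·m·cos α = 3.515087
CR = (17.289535 + 13.496454 − 67.925803·sin 21.45909°)/3.515087 = 1.688785
contact ratio ≈ 1.6888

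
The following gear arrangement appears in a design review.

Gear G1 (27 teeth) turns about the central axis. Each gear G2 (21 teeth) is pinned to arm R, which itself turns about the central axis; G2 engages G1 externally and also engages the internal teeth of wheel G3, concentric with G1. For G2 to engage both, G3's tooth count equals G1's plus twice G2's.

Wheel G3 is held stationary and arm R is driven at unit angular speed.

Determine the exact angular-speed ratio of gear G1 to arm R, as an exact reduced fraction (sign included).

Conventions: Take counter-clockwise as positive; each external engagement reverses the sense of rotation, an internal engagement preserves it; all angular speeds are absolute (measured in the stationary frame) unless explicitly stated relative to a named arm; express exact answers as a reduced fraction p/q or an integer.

32/9

recognized (axles ride arm R): planetary set, 27/21/69 teeth
ring teeth: 27 + 2·21 = 69
27(ω_sun−ω_arm) = −69(ω_ring−ω_arm),  ω_ring = 0, ω_arm = 1
ω_sun = 1 − (69/27)(0−1) = 32/9
ω_out/ω_in = 32/9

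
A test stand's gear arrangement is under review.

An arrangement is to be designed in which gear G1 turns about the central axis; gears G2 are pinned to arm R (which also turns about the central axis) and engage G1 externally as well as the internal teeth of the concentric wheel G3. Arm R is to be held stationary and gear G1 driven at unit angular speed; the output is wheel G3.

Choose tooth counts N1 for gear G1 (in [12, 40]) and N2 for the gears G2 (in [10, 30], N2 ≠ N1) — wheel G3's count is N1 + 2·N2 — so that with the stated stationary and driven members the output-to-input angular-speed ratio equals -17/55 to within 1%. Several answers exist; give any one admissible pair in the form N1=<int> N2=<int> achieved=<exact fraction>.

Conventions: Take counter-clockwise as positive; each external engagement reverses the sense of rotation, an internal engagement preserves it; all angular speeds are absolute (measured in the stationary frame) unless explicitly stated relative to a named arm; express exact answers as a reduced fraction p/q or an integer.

planetary set to be sized for -17/55 (Willis relation)
Willis with ω_arm = 0: ω_ring/ω_sun = −N1/N3; set equal to -17/55  ⇒  N3/N1 = −1/(-17/55) = 55/17
N3 = N1 + 2·N2  ⇒  N2/N1 = (N3/N1 − 1)/2 = (55/17 − 1)/2 = 19/17
smallest multiple with N1 ≥ 12 and N2 ≥ 10: k = 1  ⇒  N1 = 1·17 = 17, N2 = 1·19 = 19 (N1 ≤ 40, N2 ≤ 30, N2 ≠ N1 ✓), N3 = 17 + 2·19 = 55
check: −N1/N3 with N1 = 17, N3 = 55 gives -17/55; |achieved − target| = 0 ≤ 17/5500 ✓

N1=17 N2=19 achieved=-17/55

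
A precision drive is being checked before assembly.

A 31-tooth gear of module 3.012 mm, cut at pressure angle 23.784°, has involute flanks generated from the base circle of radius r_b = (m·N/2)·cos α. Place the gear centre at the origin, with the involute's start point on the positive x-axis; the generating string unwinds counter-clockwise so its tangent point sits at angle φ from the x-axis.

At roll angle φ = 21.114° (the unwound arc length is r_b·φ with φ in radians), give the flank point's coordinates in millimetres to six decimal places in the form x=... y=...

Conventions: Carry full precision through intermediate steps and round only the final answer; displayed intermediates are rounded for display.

topology: single-mesh involute geometry — m = 3.012, N = 31
pitch radius r_p = m·N/2 = 3.012·31/2 = 46.686000
base radius r_b = r_p·cos α = 46.686000·cos 23.784° = 42.721066
roll angle φ = 21.114° = 0.36850882 rad
x = r_b·(cos φ + φ·sin φ) = 45.524062
y = r_b·(sin φ − φ·cos φ) = 0.703000

x=45.524062 y=0.703000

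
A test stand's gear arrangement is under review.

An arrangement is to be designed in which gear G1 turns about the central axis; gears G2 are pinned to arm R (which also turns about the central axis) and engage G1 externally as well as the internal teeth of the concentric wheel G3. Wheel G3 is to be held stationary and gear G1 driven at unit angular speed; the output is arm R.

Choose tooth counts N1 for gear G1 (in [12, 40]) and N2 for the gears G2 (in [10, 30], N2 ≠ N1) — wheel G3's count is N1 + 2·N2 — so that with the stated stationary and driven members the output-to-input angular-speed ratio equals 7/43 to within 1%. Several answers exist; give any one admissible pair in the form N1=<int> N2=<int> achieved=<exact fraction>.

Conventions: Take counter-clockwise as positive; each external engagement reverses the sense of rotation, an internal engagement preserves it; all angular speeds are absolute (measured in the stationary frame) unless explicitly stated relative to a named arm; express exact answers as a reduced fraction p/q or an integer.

N1=14 N2=29 achieved=7/43

class = planetary set [ratio 7/43 wanted; Willis about the carrier]
Willis with ω_ring = 0: ω_arm/ω_sun = N1/(N1+N3); set equal to 7/43  ⇒  N3/N1 = 1/(7/43) − 1 = 36/7
N3 = N1 + 2·N2  ⇒  N2/N1 = (N3/N1 − 1)/2 = (36/7 − 1)/2 = 29/14
smallest multiple with N1 ≥ 12 and N2 ≥ 10: k = 1  ⇒  N1 = 1·14 = 14, N2 = 1·29 = 29 (N1 ≤ 40, N2 ≤ 30, N2 ≠ N1 ✓), N3 = 14 + 2·29 = 72
check: N1/(N1+N3) with N1 = 14, N3 = 72 gives 7/43; |achieved − target| = 0 ≤ 7/4300 ✓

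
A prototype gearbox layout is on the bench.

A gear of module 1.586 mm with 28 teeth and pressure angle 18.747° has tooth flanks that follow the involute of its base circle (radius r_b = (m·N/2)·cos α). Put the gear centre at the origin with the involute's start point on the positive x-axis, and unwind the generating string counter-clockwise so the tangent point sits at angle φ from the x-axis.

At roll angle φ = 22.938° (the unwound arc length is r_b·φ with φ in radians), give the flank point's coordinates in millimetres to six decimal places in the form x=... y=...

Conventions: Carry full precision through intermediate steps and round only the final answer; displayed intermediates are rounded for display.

recognized (one wheel, involute flank): single-mesh tooth geometry, m = 1.586, N = 28
pitch radius r_p = m·N/2 = 1.586·28/2 = 22.204000
base radius r_b = r_p·cos α = 22.204000·cos 18.747° = 21.026010
roll angle φ = 22.938° = 0.40034362 rad
x = r_b·(cos φ + φ·sin φ) = 22.644066
y = r_b·(sin φ − φ·cos φ) = 0.442545

x=22.644066 y=0.442545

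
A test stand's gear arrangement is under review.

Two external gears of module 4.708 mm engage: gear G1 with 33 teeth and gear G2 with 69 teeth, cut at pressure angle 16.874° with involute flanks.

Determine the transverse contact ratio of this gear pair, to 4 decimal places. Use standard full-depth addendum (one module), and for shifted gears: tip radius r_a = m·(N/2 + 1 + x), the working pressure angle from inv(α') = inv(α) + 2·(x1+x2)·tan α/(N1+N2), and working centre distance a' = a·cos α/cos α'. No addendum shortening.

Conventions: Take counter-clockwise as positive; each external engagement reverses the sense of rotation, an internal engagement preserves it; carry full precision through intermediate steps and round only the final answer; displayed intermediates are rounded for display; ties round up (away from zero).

recognized (one external pair, fixed centres): single-mesh tooth geometry, m = 4.708, N1 = 33, N2 = 69
base radii: r_b1 = 74.337433, r_b2 = 155.432814
tip radii: r_a1 = 82.390000, r_a2 = 167.134000
no profile shift: α' = α, a' = a
action lengths: √(r_a1²−r_b1²) = 35.525458, √(r_a2²−r_b2²) = 61.436262
base pitch p_b = π·m·cos α = 14.153814
CR = (35.525458 + 61.436262 − 240.108000·sin 16.87400°)/14.153814 = 1.926411
contact ratio ≈ 1.9264

1.9264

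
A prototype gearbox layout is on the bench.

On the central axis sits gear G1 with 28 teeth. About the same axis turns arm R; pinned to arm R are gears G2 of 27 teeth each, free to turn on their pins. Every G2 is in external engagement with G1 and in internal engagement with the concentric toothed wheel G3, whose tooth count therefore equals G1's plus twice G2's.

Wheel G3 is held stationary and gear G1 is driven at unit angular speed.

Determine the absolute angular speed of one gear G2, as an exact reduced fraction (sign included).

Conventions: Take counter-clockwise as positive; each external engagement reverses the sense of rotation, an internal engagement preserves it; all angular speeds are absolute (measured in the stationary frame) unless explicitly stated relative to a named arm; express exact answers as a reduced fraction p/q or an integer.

planetary set (28T centre, 27T on arm, 82T internal) — Willis relation
ring teeth: 28 + 2·27 = 82
28(ω_sun−ω_arm) = −82(ω_ring−ω_arm),  ω_ring = 0, ω_sun = 1
28(1−ω_arm) = −82(0−ω_arm)  ⇒  110·ω_arm = 28  ⇒  ω_arm = 14/55
sun–planet mesh: 28·(1−14/55) = −27·(ω_p−ω_arm)  ⇒  ω_p−ω_arm = -1148/1485
ω_p = 14/55 − 1148/1485 = -14/27
exact speed ratio = -14/27

-14/27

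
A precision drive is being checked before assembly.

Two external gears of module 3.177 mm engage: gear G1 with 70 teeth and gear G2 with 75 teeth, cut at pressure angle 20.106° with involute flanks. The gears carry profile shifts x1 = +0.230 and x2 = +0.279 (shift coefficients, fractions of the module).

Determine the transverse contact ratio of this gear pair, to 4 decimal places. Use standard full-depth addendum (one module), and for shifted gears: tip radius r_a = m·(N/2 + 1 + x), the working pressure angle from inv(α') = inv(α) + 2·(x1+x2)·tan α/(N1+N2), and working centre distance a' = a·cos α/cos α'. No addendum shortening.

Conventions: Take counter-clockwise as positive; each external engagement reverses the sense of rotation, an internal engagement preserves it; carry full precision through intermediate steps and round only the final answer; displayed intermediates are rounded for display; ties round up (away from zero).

1.7462

topology: single-mesh involute geometry — m = 3.177, 70T/75T pair
base radii: r_b1 = 104.418583, r_b2 = 111.877053
tip radii: r_a1 = 115.102710, r_a2 = 123.200883
inv(α') = inv(20.106°) + 2·(+0.230+0.279)·tan α/(70+75) = 0.01772092  ⇒  α' = 21.14511°
a' = a·cos α / cos α' = 230.3325·cos 20.106°/cos 21.14511° = 231.910197
action lengths: √(r_a1²−r_b1²) = 48.429261, √(r_a2²−r_b2²) = 51.594404
base pitch p_b = π·m·cos α = 9.372590
CR = (48.429261 + 51.594404 − 231.910197·sin 21.14511°)/9.372590 = 1.746199
contact ratio ≈ 1.7462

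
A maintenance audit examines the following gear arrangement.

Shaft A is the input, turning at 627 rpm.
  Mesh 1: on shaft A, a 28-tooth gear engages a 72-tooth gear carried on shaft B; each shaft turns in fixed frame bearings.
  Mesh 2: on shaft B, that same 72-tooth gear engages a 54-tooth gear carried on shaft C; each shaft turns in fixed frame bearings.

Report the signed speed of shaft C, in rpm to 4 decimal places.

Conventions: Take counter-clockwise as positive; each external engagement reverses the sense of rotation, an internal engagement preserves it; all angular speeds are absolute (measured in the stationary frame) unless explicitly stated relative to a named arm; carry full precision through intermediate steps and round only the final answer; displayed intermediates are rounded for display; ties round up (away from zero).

class = fixed-axis compound train [2 meshes; 2 ratios multiply, 2 sense flips]
mesh 1 [28T→72T]: ω = 627.0000×28/72 = 243.8333 rpm, sense flips to −
mesh 2 [72T→54T]: ω = 243.8333×72/54 = 325.1111 rpm, sense flips to +
signed output speed = +325.1111 rpm

+325.1111 rpm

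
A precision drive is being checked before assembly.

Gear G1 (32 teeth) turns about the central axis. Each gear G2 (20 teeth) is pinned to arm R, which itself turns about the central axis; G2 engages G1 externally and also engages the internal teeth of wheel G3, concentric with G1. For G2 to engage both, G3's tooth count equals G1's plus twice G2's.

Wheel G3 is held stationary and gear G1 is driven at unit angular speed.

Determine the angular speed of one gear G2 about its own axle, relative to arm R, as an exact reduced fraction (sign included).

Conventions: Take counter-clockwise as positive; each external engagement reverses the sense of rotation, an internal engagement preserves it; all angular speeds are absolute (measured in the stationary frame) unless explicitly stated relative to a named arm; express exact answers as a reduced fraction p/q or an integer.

-72/65

class = planetary set [G3 = 32+2·20 = 72; Willis about the carrier]
ring teeth: 32 + 2·20 = 72
32(ω_sun−ω_arm) = −72(ω_ring−ω_arm),  ω_ring = 0, ω_sun = 1
32(1−ω_arm) = −72(0−ω_arm)  ⇒  104·ω_arm = 32  ⇒  ω_arm = 4/13
sun–planet mesh: 32·(1−4/13) = −20·(ω_p−ω_arm)  ⇒  ω_p−ω_arm = -72/65
exact speed ratio = -72/65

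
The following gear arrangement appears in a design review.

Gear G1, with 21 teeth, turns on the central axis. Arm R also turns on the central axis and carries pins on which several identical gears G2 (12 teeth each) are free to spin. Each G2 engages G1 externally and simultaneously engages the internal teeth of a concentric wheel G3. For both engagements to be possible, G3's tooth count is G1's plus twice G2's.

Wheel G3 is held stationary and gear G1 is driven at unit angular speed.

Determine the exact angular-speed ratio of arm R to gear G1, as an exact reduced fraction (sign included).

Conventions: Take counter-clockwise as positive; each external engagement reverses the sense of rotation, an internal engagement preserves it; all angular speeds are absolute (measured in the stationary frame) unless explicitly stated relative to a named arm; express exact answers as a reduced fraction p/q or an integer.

7/22

topology: planetary set — G1 21T / G2 12T / G3 45T, arm = carrier (Willis)
ring teeth: 21 + 2·12 = 45
21(ω_sun−ω_arm) = −45(ω_ring−ω_arm),  ω_ring = 0, ω_sun = 1
21(1−ω_arm) = −45(0−ω_arm)  ⇒  66·ω_arm = 21  ⇒  ω_arm = 7/22
ω_out/ω_in = 7/22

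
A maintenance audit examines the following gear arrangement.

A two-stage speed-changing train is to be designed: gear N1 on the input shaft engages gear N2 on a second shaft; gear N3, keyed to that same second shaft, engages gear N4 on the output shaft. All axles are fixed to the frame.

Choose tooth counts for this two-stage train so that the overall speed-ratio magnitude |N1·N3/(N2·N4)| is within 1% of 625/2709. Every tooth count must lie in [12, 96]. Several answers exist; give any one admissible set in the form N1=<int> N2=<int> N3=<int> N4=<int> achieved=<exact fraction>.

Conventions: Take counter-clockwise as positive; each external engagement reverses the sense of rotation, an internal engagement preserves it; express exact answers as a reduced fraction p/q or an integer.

N1=25 N2=43 N3=25 N4=63 achieved=625/2709

2-stage fixed-axis compound train for ratio 625/2709
target = 625/2709 in lowest terms: an exact hit needs N1·N3 = k·625 and N2·N4 = k·2709 for one integer k, every count in [12, 96]; additionally prefer no 1:1 stage (N1 ≠ N2, N3 ≠ N4)
k = 1: N1·N3 = 625 = 25·25, N2·N4 = 2709 = 43·63
achieved = 25·25/(43·63) = 625/2709; |achieved − target| = 0 ≤ 25/10836 ✓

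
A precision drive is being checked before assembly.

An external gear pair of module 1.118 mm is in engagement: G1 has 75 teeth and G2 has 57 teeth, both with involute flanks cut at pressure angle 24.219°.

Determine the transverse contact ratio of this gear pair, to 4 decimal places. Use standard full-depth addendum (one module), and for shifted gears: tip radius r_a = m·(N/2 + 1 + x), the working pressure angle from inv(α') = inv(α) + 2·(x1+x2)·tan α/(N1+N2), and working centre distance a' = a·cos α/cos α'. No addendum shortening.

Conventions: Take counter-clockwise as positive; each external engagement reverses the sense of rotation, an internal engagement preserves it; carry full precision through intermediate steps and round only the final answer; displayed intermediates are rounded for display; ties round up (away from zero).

topology: single-mesh involute geometry — m = 1.118, 75T/57T pair
base radii: r_b1 = 38.234935, r_b2 = 29.058550
tip radii: r_a1 = 43.043000, r_a2 = 32.981000
no profile shift: α' = α, a' = a
action lengths: √(r_a1²−r_b1²) = 19.768400, √(r_a2²−r_b2²) = 15.599584
base pitch p_b = π·m·cos α = 3.203162
CR = (19.768400 + 15.599584 − 73.788000·sin 24.21900°)/3.203162 = 1.591635
contact ratio ≈ 1.5916

1.5916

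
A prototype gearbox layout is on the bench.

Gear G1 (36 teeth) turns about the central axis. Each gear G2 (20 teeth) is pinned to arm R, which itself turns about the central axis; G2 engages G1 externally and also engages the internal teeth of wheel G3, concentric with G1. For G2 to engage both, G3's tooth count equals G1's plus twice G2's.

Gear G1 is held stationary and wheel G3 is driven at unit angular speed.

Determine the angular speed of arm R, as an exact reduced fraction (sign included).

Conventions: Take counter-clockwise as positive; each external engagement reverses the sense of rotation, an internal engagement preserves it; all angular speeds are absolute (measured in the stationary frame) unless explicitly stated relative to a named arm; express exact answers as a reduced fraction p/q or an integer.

topology: planetary set — G1 36T / G2 20T / G3 76T, arm = carrier (Willis)
ring teeth: 36 + 2·20 = 76
36(ω_sun−ω_arm) = −76(ω_ring−ω_arm),  ω_sun = 0, ω_ring = 1
36(0−ω_arm) = −76(1−ω_arm)  ⇒  112·ω_arm = 76  ⇒  ω_arm = 19/28
exact speed ratio = 19/28

19/28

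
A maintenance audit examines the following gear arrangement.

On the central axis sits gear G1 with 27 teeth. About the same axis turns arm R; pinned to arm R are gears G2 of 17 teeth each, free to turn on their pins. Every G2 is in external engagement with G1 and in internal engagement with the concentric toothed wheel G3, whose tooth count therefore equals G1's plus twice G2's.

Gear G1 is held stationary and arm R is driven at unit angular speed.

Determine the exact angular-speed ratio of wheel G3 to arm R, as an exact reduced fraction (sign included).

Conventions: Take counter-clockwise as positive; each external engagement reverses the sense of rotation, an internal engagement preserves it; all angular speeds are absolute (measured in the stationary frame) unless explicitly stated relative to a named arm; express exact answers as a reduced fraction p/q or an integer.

88/61

topology: planetary set — G1 27T / G2 17T / G3 61T, arm = carrier (Willis)
ring teeth: 27 + 2·17 = 61
27(ω_sun−ω_arm) = −61(ω_ring−ω_arm),  ω_sun = 0, ω_arm = 1
ω_ring = 1 − (27/61)(0−1) = 88/61
ω_out/ω_in = 88/61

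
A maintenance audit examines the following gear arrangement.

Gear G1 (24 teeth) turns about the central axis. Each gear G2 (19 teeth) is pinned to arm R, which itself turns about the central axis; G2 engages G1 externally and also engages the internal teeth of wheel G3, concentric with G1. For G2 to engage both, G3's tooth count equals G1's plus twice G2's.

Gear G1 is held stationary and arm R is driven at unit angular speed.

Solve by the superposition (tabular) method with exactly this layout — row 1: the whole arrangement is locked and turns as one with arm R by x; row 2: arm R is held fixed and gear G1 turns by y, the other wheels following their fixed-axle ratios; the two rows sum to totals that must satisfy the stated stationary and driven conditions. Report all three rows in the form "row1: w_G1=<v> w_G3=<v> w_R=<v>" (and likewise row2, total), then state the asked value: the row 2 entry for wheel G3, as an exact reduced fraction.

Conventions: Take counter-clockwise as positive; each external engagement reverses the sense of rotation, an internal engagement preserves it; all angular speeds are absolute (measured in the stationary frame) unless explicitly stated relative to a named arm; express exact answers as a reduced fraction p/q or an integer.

planetary set (24T centre, 19T on arm, 62T internal) — Willis relation
row 1 — lock + rotate with arm: ω_sun = ω_ring = ω_arm = x
row 2: sun turns y, ring = −(24/62)·y, arm 0
boundary: total ω_sun = x + y = 0 and total ω_arm = x = 1  ⇒  y = -1, x = 1
row 2 ring = −(24/62)·(-1) = 12/31
totals (row 1 + row 2): sun 1 + (-1) = 0, ring 1 + 12/31 = 43/31, arm 1 + 0 = 1
asked cell (row2, ring) = 12/31

row1: w_G1=1 w_G3=1 w_R=1
row2: w_G1=-1 w_G3=12/31 w_R=0
total: w_G1=0 w_G3=43/31 w_R=1
asked value: 12/31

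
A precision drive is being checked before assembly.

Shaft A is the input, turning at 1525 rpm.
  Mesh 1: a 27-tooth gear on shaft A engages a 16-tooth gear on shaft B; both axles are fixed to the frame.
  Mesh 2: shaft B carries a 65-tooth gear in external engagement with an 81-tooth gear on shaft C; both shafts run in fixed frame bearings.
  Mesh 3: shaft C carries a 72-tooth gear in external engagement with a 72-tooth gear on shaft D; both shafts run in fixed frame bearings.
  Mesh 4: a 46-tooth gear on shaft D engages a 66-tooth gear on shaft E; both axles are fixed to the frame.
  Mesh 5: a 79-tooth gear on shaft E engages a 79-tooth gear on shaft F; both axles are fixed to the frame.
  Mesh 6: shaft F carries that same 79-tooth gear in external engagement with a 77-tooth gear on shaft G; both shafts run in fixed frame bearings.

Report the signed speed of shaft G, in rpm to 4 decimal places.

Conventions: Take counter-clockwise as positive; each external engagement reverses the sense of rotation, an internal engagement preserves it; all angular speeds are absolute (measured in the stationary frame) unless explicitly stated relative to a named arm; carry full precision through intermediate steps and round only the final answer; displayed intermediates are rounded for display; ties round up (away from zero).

+1476.6998 rpm

recognized (7 fixed axles, 6 meshes): fixed-axis compound train
mesh 1 [27T→16T]: ω = 1525.0000×27/16 = 2573.4375 rpm, sense flips to −
mesh 2 [65T→81T]: ω = 2573.4375×65/81 = 2065.1042 rpm, sense flips to +
mesh 3 [72T→72T]: ω = 2065.1042×72/72 = 2065.1042 rpm, sense flips to −
mesh 4 [46T→66T]: ω = 2065.1042×46/66 = 1439.3150 rpm, sense flips to +
mesh 5 [79T→79T]: ω = 1439.3150×79/79 = 1439.3150 rpm, sense flips to −
mesh 6 [79T→77T]: ω = 1439.3150×79/77 = 1476.6998 rpm, sense flips to +
signed output speed = +1476.6998 rpm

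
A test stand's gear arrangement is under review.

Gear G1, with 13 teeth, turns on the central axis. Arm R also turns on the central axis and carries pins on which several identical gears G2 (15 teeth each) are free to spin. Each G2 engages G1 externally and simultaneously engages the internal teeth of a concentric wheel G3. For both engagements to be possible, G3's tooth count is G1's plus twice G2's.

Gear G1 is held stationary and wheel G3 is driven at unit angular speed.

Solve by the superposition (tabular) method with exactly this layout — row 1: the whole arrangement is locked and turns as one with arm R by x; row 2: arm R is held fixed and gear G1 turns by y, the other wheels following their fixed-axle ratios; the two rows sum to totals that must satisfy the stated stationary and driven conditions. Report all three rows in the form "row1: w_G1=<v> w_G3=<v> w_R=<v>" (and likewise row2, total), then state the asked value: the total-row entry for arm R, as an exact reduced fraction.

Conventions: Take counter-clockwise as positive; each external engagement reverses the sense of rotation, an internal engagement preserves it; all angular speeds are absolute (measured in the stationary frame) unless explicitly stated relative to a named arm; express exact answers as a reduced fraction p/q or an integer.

planetary set (13T centre, 15T on arm, 43T internal) — Willis relation
row 1: whole set turns with the arm by x
row 2 — arm fixed, fixed-axis ratios: sun y, ring −(13/43)·y, arm 0
boundary: total ω_sun = x + y = 0 and total ω_ring = x − (13/43)·y = 1  ⇒  y = -43/56, x = 43/56
row 2 ring = −(13/43)·(-43/56) = 13/56
totals (row 1 + row 2): sun 43/56 + (-43/56) = 0, ring 43/56 + 13/56 = 1, arm 43/56 + 0 = 43/56
asked cell (total, arm) = 43/56

row1: w_G1=43/56 w_G3=43/56 w_R=43/56
row2: w_G1=-43/56 w_G3=13/56 w_R=0
total: w_G1=0 w_G3=1 w_R=43/56
asked value: 43/56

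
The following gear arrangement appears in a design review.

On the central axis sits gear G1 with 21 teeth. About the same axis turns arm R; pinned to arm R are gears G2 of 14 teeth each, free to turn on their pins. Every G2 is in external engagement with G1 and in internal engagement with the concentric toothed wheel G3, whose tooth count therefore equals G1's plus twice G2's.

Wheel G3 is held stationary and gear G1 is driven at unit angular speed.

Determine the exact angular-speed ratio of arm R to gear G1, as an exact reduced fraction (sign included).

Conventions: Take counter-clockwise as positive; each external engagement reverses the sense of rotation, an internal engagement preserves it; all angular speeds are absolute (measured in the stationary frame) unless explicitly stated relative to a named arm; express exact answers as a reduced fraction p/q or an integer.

3/10

topology: planetary set — G1 21T / G2 14T / G3 49T, arm = carrier (Willis)
ring teeth: 21 + 2·14 = 49
21(ω_sun−ω_arm) = −49(ω_ring−ω_arm),  ω_ring = 0, ω_sun = 1
21(1−ω_arm) = −49(0−ω_arm)  ⇒  70·ω_arm = 21  ⇒  ω_arm = 3/10
ω_out/ω_in = 3/10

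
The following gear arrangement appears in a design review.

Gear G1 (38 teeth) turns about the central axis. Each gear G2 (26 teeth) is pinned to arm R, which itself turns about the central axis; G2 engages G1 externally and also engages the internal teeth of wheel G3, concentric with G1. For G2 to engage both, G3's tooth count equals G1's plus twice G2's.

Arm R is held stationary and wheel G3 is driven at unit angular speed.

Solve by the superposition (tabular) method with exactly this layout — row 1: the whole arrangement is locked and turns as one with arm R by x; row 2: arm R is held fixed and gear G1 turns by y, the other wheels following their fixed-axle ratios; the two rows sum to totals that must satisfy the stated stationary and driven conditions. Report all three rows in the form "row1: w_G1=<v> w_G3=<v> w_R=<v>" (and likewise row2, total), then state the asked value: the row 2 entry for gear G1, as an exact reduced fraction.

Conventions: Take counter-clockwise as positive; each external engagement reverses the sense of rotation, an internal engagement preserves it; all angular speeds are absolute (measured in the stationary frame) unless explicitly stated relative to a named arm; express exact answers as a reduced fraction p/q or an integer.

topology: planetary set — G1 38T / G2 26T / G3 90T, arm = carrier (Willis)
row 1 (train locked, turned with arm): all members turn x
row 2 (arm held, sun turns y): ω_ring = −(38/90)·y, ω_arm = 0
boundary: total ω_arm = x = 0 and total ω_ring = x − (38/90)·y = 1  ⇒  y = -45/19, x = 0
row 2 ring = −(38/90)·(-45/19) = 1
totals (row 1 + row 2): sun 0 + (-45/19) = -45/19, ring 0 + 1 = 1, arm 0 + 0 = 0
asked cell (row2, sun) = -45/19

row1: w_G1=0 w_G3=0 w_R=0
row2: w_G1=-45/19 w_G3=1 w_R=0
total: w_G1=-45/19 w_G3=1 w_R=0
asked value: -45/19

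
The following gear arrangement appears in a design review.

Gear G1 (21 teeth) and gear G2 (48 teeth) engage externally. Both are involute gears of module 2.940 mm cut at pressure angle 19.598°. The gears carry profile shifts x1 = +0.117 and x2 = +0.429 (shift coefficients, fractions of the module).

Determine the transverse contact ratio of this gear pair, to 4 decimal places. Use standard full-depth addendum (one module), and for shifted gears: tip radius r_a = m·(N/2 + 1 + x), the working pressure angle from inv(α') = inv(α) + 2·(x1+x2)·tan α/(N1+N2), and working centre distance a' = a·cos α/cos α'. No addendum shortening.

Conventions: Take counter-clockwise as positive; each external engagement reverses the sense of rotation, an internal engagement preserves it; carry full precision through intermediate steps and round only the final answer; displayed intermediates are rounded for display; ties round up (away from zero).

1.5870

topology: single-mesh involute geometry — m = 2.940, 21T/48T pair
base radii: r_b1 = 29.081675, r_b2 = 66.472400
tip radii: r_a1 = 34.153980, r_a2 = 74.761260
inv(α') = inv(19.598°) + 2·(+0.117+0.429)·tan α/(21+48) = 0.01962982  ⇒  α' = 21.85006°
a' = a·cos α / cos α' = 101.4300·cos 19.598°/cos 21.85006° = 102.949892
action lengths: √(r_a1²−r_b1²) = 17.909509, √(r_a2²−r_b2²) = 34.214997
base pitch p_b = π·m·cos α = 8.701217
CR = (17.909509 + 34.214997 − 102.949892·sin 21.85006°)/8.701217 = 1.586988
contact ratio ≈ 1.5870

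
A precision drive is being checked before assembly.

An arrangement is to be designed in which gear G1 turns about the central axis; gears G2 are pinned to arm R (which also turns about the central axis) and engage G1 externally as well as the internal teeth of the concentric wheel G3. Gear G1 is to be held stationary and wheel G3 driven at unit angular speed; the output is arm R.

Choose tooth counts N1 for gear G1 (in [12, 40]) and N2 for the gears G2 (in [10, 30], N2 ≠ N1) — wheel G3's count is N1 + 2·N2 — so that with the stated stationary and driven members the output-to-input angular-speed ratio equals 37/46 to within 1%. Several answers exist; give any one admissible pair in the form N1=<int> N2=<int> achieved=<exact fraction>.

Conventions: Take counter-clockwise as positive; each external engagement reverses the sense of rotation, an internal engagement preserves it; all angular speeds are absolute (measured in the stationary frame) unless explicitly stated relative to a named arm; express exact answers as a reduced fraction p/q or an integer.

class = planetary set [ratio 37/46 wanted; Willis about the carrier]
Willis with ω_sun = 0: ω_arm/ω_ring = N3/(N1+N3); set equal to 37/46  ⇒  N3/N1 = (37/46)/(1 − 37/46) = 37/9
N3 = N1 + 2·N2  ⇒  N2/N1 = (N3/N1 − 1)/2 = (37/9 − 1)/2 = 14/9
smallest multiple with N1 ≥ 12 and N2 ≥ 10: k = 2  ⇒  N1 = 2·9 = 18, N2 = 2·14 = 28 (N1 ≤ 40, N2 ≤ 30, N2 ≠ N1 ✓), N3 = 18 + 2·28 = 74
check: N3/(N1+N3) with N1 = 18, N3 = 74 gives 37/46; |achieved − target| = 0 ≤ 37/4600 ✓

N1=18 N2=28 achieved=37/46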